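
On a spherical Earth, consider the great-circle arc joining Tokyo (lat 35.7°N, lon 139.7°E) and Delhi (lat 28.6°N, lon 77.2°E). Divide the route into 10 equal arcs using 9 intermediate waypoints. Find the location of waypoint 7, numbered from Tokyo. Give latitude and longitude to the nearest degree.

The haversine formula gives a central angle δ ≈ 0.917 rad (52.5°) between the endpoints.
Interpolate at f = 7/10 with slerp weights a = sin((1−f)δ)/sin δ ≈ 0.342, b = sin(fδ)/sin δ ≈ 0.754.
p = a·p₁ + b·p₂ ≈ (-0.065, 0.825, 0.561); φ = arcsin(p_z) ≈ 34.10°, λ = atan2(p_y, p_x) ≈ 94.52°.

≈ lat 34°N, lon 95°E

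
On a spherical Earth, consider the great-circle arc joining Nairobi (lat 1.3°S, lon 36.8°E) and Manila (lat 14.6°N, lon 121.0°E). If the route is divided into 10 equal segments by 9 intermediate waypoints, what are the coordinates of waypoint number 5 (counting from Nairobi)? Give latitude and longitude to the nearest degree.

≈ lat 9°N, lon 78°E

The haversine formula gives a central angle δ ≈ 1.479 rad (84.7°) between the endpoints.
Interpolate at f = 5/10 with slerp weights a = sin((1−f)δ)/sin δ ≈ 0.677, b = sin(fδ)/sin δ ≈ 0.677.
p = a·p₁ + b·p₂ ≈ (0.204, 0.966, 0.155); φ = arcsin(p_z) ≈ 8.93°, λ = atan2(p_y, p_x) ≈ 78.06°.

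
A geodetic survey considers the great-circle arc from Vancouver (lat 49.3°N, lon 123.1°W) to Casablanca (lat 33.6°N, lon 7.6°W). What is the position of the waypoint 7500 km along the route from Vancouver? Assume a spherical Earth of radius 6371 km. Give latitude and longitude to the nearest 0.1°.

≈ lat 42.7°N, lon 17.2°W

Write both endpoints as unit vectors p₁, p₂ with components (cos φ cos λ, cos φ sin λ, sin φ).
The central angle between the endpoints is δ = arccos(p₁·p₂) ≈ 1.384 rad (79.3°). The total great-circle distance is δ·R ≈ 1.384 × 6371 ≈ 8817 km, so the target fraction is f = 7500/8817 ≈ 0.851.
Interpolate at f ≈ 0.851 with slerp weights a = sin((1−f)δ)/sin δ ≈ 0.209, b = sin(fδ)/sin δ ≈ 0.940.
p = a·p₁ + b·p₂ ≈ (0.702, -0.218, 0.679); φ = arcsin(p_z) ≈ 42.73°, λ = atan2(p_y, p_x) ≈ -17.24°.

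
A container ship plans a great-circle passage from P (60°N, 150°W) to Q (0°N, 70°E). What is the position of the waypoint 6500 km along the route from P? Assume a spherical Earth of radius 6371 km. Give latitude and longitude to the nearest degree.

≈ (49°N, 96°E)

Write both endpoints as unit vectors p₁, p₂ with components (cos φ cos λ, cos φ sin λ, sin φ).
The central angle between the endpoints is δ = arccos(p₁·p₂) ≈ 1.964 rad (112.5°). The total great-circle distance is δ·R ≈ 1.964 × 6371 ≈ 12512 km, so the target fraction is f = 6500/12512 ≈ 0.520.
Interpolate at f ≈ 0.520 with slerp weights a = sin((1−f)δ)/sin δ ≈ 0.877, b = sin(fδ)/sin δ ≈ 0.923.
p = a·p₁ + b·p₂ ≈ (-0.064, 0.648, 0.759); φ = arcsin(p_z) ≈ 49.38°, λ = atan2(p_y, p_x) ≈ 95.64°.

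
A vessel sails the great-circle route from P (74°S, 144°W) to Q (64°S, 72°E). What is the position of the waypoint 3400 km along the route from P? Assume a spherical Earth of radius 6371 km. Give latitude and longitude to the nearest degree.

From cos δ = sin φ₁ sin φ₂ + cos φ₁ cos φ₂ cos Δλ, the central angle is δ ≈ 0.698 rad (40.0°). The total great-circle distance is δ·R ≈ 0.698 × 6371 ≈ 4446 km, so the target fraction is f = 3400/4446 ≈ 0.765.
Interpolate at f ≈ 0.765 with slerp weights a = sin((1−f)δ)/sin δ ≈ 0.254, b = sin(fδ)/sin δ ≈ 0.792.
p = a·p₁ + b·p₂ ≈ (0.051, 0.289, -0.956); φ = arcsin(p_z) ≈ -72.95°, λ = atan2(p_y, p_x) ≈ 80.08°.

≈ (73°S, 80°E)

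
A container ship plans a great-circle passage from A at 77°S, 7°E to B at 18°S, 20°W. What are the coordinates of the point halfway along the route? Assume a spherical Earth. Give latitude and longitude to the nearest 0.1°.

The haversine formula gives a central angle δ ≈ 1.057 rad (60.5°) between the endpoints.
Interpolate at f = 1/2 with slerp weights a = sin((1−f)δ)/sin δ ≈ 0.579, b = sin(fδ)/sin δ ≈ 0.579.
p = a·p₁ + b·p₂ ≈ (0.647, -0.172, -0.743); φ = arcsin(p_z) ≈ -47.99°, λ = atan2(p_y, p_x) ≈ -14.93°.

≈ 48.0°S, 14.9°W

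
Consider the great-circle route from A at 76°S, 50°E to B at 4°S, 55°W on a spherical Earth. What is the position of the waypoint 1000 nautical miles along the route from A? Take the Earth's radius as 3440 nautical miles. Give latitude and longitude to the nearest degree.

≈ 71°S, 10°W

Write both endpoints as unit vectors p₁, p₂ with components (cos φ cos λ, cos φ sin λ, sin φ).
The central angle between the endpoints is δ = arccos(p₁·p₂) ≈ 1.566 rad (89.7°). The total great-circle distance is δ·R ≈ 1.566 × 3440 ≈ 5386 nmi, so the target fraction is f = 1000/5386 ≈ 0.186.
Interpolate at f ≈ 0.186 with slerp weights a = sin((1−f)δ)/sin δ ≈ 0.957, b = sin(fδ)/sin δ ≈ 0.287.
p = a·p₁ + b·p₂ ≈ (0.313, -0.057, -0.948); φ = arcsin(p_z) ≈ -71.46°, λ = atan2(p_y, p_x) ≈ -10.32°.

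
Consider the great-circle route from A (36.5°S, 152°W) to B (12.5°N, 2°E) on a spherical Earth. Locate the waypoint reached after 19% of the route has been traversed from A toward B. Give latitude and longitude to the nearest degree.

From cos δ = sin φ₁ sin φ₂ + cos φ₁ cos φ₂ cos Δλ, the central angle is δ ≈ 2.557 rad (146.5°).
Interpolate at f = 0.19 with slerp weights a = sin((1−f)δ)/sin δ ≈ 1.590, b = sin(fδ)/sin δ ≈ 0.847.
p = a·p₁ + b·p₂ ≈ (-0.303, -0.571, -0.763); φ = arcsin(p_z) ≈ -49.71°, λ = atan2(p_y, p_x) ≈ -117.92°.

≈ (50°S, 118°W)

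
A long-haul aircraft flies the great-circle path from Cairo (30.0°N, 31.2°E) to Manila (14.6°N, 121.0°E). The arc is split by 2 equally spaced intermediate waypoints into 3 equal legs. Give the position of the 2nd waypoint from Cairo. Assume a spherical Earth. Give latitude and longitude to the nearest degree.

≈ 26°N, 94°E

From cos δ = sin φ₁ sin φ₂ + cos φ₁ cos φ₂ cos Δλ, the central angle is δ ≈ 1.441 rad (82.6°).
Interpolate at f = 2/3 with slerp weights a = sin((1−f)δ)/sin δ ≈ 0.466, b = sin(fδ)/sin δ ≈ 0.827.
p = a·p₁ + b·p₂ ≈ (-0.067, 0.895, 0.441); φ = arcsin(p_z) ≈ 26.20°, λ = atan2(p_y, p_x) ≈ 94.27°.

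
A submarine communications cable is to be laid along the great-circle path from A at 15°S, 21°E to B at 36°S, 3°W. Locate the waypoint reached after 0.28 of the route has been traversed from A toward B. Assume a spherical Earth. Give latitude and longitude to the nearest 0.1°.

≈ 21.2°S, 15.1°E

The haversine formula gives a central angle δ ≈ 0.524 rad (30.0°) between the endpoints.
Interpolate at f = 0.28 with slerp weights a = sin((1−f)δ)/sin δ ≈ 0.736, b = sin(fδ)/sin δ ≈ 0.292.
p = a·p₁ + b·p₂ ≈ (0.900, 0.242, -0.362); φ = arcsin(p_z) ≈ -21.24°, λ = atan2(p_y, p_x) ≈ 15.08°.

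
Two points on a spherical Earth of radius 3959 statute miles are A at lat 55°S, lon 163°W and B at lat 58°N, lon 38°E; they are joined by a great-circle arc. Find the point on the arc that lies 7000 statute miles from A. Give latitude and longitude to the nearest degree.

From cos δ = sin φ₁ sin φ₂ + cos φ₁ cos φ₂ cos Δλ, the central angle is δ ≈ 2.934 rad (168.1°). The total great-circle distance is δ·R ≈ 2.934 × 3959 ≈ 11614 mi, so the target fraction is f = 7000/11614 ≈ 0.603.
Interpolate at f ≈ 0.603 with slerp weights a = sin((1−f)δ)/sin δ ≈ 4.450, b = sin(fδ)/sin δ ≈ 4.748.
p = a·p₁ + b·p₂ ≈ (-0.458, 0.803, 0.382); φ = arcsin(p_z) ≈ 22.44°, λ = atan2(p_y, p_x) ≈ 119.70°.

≈ lat 22°N, lon 120°E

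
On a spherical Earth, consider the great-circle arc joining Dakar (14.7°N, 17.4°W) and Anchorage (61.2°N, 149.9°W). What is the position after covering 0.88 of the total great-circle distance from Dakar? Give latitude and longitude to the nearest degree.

Convert each endpoint to a unit vector on the sphere (x = cos φ cos λ, y = cos φ sin λ, z = sin φ).
The central angle between the endpoints is δ = arccos(p₁·p₂) ≈ 1.663 rad (95.3°).
Interpolate at f = 0.88 with slerp weights a = sin((1−f)δ)/sin δ ≈ 0.199, b = sin(fδ)/sin δ ≈ 0.999.
p = a·p₁ + b·p₂ ≈ (-0.232, -0.299, 0.926); φ = arcsin(p_z) ≈ 67.75°, λ = atan2(p_y, p_x) ≈ -127.87°.

≈ (68°N, 128°W)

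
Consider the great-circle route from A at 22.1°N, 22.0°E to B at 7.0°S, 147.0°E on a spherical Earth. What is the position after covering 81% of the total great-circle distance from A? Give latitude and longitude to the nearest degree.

Write both endpoints as unit vectors p₁, p₂ with components (cos φ cos λ, cos φ sin λ, sin φ).
The central angle between the endpoints is δ = arccos(p₁·p₂) ≈ 2.181 rad (125.0°).
Interpolate at f = 0.81 with slerp weights a = sin((1−f)δ)/sin δ ≈ 0.491, b = sin(fδ)/sin δ ≈ 1.197.
p = a·p₁ + b·p₂ ≈ (-0.574, 0.818, 0.039); φ = arcsin(p_z) ≈ 2.24°, λ = atan2(p_y, p_x) ≈ 125.08°.

≈ 2°N, 125°E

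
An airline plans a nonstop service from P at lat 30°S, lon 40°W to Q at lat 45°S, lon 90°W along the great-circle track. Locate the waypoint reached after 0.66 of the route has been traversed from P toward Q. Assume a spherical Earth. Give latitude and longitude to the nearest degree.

Convert each endpoint to a unit vector on the sphere (x = cos φ cos λ, y = cos φ sin λ, z = sin φ).
The central angle between the endpoints is δ = arccos(p₁·p₂) ≈ 0.727 rad (41.7°).
Interpolate at f = 0.66 with slerp weights a = sin((1−f)δ)/sin δ ≈ 0.368, b = sin(fδ)/sin δ ≈ 0.695.
p = a·p₁ + b·p₂ ≈ (0.244, -0.696, -0.675); φ = arcsin(p_z) ≈ -42.47°, λ = atan2(p_y, p_x) ≈ -70.67°.

≈ lat 42°S, lon 71°W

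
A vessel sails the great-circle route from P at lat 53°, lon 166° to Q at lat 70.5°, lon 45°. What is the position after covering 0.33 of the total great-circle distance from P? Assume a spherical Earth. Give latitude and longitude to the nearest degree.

≈ lat 67°, lon 150°

Write both endpoints as unit vectors p₁, p₂ with components (cos φ cos λ, cos φ sin λ, sin φ).
The central angle between the endpoints is δ = arccos(p₁·p₂) ≈ 0.864 rad (49.5°).
Interpolate at f = 0.33 with slerp weights a = sin((1−f)δ)/sin δ ≈ 0.719, b = sin(fδ)/sin δ ≈ 0.370.
p = a·p₁ + b·p₂ ≈ (-0.333, 0.192, 0.923); φ = arcsin(p_z) ≈ 67.40°, λ = atan2(p_y, p_x) ≈ 150.01°.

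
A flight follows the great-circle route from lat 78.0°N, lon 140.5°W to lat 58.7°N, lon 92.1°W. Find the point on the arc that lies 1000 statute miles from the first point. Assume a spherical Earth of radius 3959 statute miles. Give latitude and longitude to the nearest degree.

≈ lat 68°N, lon 102°W

From cos δ = sin φ₁ sin φ₂ + cos φ₁ cos φ₂ cos Δλ, the central angle is δ ≈ 0.434 rad (24.8°). The total great-circle distance is δ·R ≈ 0.434 × 3959 ≈ 1716 mi, so the target fraction is f = 1000/1716 ≈ 0.583.
Interpolate at f ≈ 0.583 with slerp weights a = sin((1−f)δ)/sin δ ≈ 0.428, b = sin(fδ)/sin δ ≈ 0.595.
p = a·p₁ + b·p₂ ≈ (-0.080, -0.366, 0.927); φ = arcsin(p_z) ≈ 68.03°, λ = atan2(p_y, p_x) ≈ -102.35°.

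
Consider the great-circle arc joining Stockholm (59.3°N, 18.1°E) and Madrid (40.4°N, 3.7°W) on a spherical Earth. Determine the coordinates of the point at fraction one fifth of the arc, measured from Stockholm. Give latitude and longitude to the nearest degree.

≈ (56°N, 12°E)

Convert each endpoint to a unit vector on the sphere (x = cos φ cos λ, y = cos φ sin λ, z = sin φ).
The central angle between the endpoints is δ = arccos(p₁·p₂) ≈ 0.407 rad (23.3°).
Interpolate at f = 1/5 with slerp weights a = sin((1−f)δ)/sin δ ≈ 0.808, b = sin(fδ)/sin δ ≈ 0.205.
p = a·p₁ + b·p₂ ≈ (0.548, 0.118, 0.828); φ = arcsin(p_z) ≈ 55.89°, λ = atan2(p_y, p_x) ≈ 12.15°.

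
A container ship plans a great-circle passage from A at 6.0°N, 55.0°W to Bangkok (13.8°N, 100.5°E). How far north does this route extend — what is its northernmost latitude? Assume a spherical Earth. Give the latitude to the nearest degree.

The great circle lies in the plane with unit normal n̂ = (p₁ × p₂)/|p₁ × p₂|.
Here n̂_z ≈ +0.770; the vertex latitude is φ_max = arccos|n̂_z| ≈ 39.7°.

≈ 40°N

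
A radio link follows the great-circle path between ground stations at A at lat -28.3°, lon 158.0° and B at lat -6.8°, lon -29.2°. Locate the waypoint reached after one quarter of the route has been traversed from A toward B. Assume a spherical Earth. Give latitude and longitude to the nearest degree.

Convert each endpoint to a unit vector on the sphere (x = cos φ cos λ, y = cos φ sin λ, z = sin φ).
The central angle between the endpoints is δ = arccos(p₁·p₂) ≈ 2.517 rad (144.2°).
Interpolate at f = 1/4 with slerp weights a = sin((1−f)δ)/sin δ ≈ 1.625, b = sin(fδ)/sin δ ≈ 1.007.
p = a·p₁ + b·p₂ ≈ (-0.454, 0.048, -0.890); φ = arcsin(p_z) ≈ -62.83°, λ = atan2(p_y, p_x) ≈ 173.92°.

≈ lat -63°, lon 174°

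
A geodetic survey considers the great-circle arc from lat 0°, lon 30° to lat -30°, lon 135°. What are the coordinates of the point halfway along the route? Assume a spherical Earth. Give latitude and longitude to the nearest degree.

Convert each endpoint to a unit vector on the sphere (x = cos φ cos λ, y = cos φ sin λ, z = sin φ).
The central angle between the endpoints is δ = arccos(p₁·p₂) ≈ 1.797 rad (103.0°).
Interpolate at f = 1/2 with slerp weights a = sin((1−f)δ)/sin δ ≈ 0.803, b = sin(fδ)/sin δ ≈ 0.803.
p = a·p₁ + b·p₂ ≈ (0.204, 0.893, -0.401); φ = arcsin(p_z) ≈ -23.66°, λ = atan2(p_y, p_x) ≈ 77.15°.

≈ lat -24°, lon 77°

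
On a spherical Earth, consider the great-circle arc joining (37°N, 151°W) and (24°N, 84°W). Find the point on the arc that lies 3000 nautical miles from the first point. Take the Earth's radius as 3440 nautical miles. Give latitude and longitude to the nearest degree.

≈ (28°N, 92°W)

From cos δ = sin φ₁ sin φ₂ + cos φ₁ cos φ₂ cos Δλ, the central angle is δ ≈ 1.012 rad (58.0°). The total great-circle distance is δ·R ≈ 1.012 × 3440 ≈ 3483 nmi, so the target fraction is f = 3000/3483 ≈ 0.861.
Interpolate at f ≈ 0.861 with slerp weights a = sin((1−f)δ)/sin δ ≈ 0.165, b = sin(fδ)/sin δ ≈ 0.903.
p = a·p₁ + b·p₂ ≈ (-0.029, -0.884, 0.466); φ = arcsin(p_z) ≈ 27.80°, λ = atan2(p_y, p_x) ≈ -91.88°.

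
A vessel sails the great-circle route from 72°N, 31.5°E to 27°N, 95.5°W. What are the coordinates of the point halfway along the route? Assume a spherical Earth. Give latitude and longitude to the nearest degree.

Convert each endpoint to a unit vector on the sphere (x = cos φ cos λ, y = cos φ sin λ, z = sin φ).
The central angle between the endpoints is δ = arccos(p₁·p₂) ≈ 1.301 rad (74.6°).
Interpolate at f = 1/2 with slerp weights a = sin((1−f)δ)/sin δ ≈ 0.628, b = sin(fδ)/sin δ ≈ 0.628.
p = a·p₁ + b·p₂ ≈ (0.112, -0.456, 0.883); φ = arcsin(p_z) ≈ 62.00°, λ = atan2(p_y, p_x) ≈ -76.21°.

≈ 62°N, 76°W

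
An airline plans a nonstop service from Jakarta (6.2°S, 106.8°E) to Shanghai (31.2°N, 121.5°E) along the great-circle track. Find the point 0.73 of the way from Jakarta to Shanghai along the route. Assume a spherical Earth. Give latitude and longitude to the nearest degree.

Convert each endpoint to a unit vector on the sphere (x = cos φ cos λ, y = cos φ sin λ, z = sin φ).
The central angle between the endpoints is δ = arccos(p₁·p₂) ≈ 0.697 rad (40.0°).
Interpolate at f = 0.73 with slerp weights a = sin((1−f)δ)/sin δ ≈ 0.291, b = sin(fδ)/sin δ ≈ 0.759.
p = a·p₁ + b·p₂ ≈ (-0.423, 0.831, 0.362); φ = arcsin(p_z) ≈ 21.20°, λ = atan2(p_y, p_x) ≈ 116.98°.

≈ 21°N, 117°E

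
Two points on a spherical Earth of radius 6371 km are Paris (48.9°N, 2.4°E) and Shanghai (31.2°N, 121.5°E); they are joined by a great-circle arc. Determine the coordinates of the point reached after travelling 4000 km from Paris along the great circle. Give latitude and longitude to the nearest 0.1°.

≈ (59.8°N, 63.8°E)

From cos δ = sin φ₁ sin φ₂ + cos φ₁ cos φ₂ cos Δλ, the central angle is δ ≈ 1.454 rad (83.3°). The total great-circle distance is δ·R ≈ 1.454 × 6371 ≈ 9261 km, so the target fraction is f = 4000/9261 ≈ 0.432.
Interpolate at f ≈ 0.432 with slerp weights a = sin((1−f)δ)/sin δ ≈ 0.740, b = sin(fδ)/sin δ ≈ 0.591.
p = a·p₁ + b·p₂ ≈ (0.222, 0.452, 0.864); φ = arcsin(p_z) ≈ 59.78°, λ = atan2(p_y, p_x) ≈ 63.85°.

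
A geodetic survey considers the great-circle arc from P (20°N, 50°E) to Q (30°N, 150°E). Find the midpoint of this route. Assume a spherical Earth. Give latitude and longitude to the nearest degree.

≈ (36°N, 97°E)

Convert each endpoint to a unit vector on the sphere (x = cos φ cos λ, y = cos φ sin λ, z = sin φ).
The central angle between the endpoints is δ = arccos(p₁·p₂) ≈ 1.541 rad (88.3°).
Interpolate at f = 1/2 with slerp weights a = sin((1−f)δ)/sin δ ≈ 0.697, b = sin(fδ)/sin δ ≈ 0.697.
p = a·p₁ + b·p₂ ≈ (-0.102, 0.803, 0.587); φ = arcsin(p_z) ≈ 35.93°, λ = atan2(p_y, p_x) ≈ 97.22°.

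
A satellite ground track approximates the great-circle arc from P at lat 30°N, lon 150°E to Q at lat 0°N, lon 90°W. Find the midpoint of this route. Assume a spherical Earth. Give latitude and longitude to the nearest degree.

Convert each endpoint to a unit vector on the sphere (x = cos φ cos λ, y = cos φ sin λ, z = sin φ).
The central angle between the endpoints is δ = arccos(p₁·p₂) ≈ 2.019 rad (115.7°).
Interpolate at f = 1/2 with slerp weights a = sin((1−f)δ)/sin δ ≈ 0.939, b = sin(fδ)/sin δ ≈ 0.939.
p = a·p₁ + b·p₂ ≈ (-0.704, -0.532, 0.470); φ = arcsin(p_z) ≈ 28.00°, λ = atan2(p_y, p_x) ≈ -142.91°.

≈ lat 28°N, lon 143°W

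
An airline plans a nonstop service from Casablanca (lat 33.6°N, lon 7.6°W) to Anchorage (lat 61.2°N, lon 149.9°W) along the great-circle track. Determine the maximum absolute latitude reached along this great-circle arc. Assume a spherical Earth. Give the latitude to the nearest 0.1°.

The great circle lies in the plane with unit normal n̂ = (p₁ × p₂)/|p₁ × p₂|.
Here n̂_z ≈ -0.249; the vertex latitude is φ_max = arccos|n̂_z| ≈ 75.6°.
Check via Clairaut: cos φ_max = |cos φ₁| · sin C = cos(33.6°)·sin(17.4°) ≈ 0.249, again giving ≈ 75.6°.

≈ 75.6°N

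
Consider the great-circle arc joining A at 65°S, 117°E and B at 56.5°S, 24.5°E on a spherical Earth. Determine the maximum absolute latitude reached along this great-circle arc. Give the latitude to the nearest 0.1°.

≈ 69.5°S

The great circle lies in the plane with unit normal n̂ = (p₁ × p₂)/|p₁ × p₂|.
Here n̂_z ≈ -0.350; the vertex latitude is φ_max = arccos|n̂_z| ≈ 69.5°.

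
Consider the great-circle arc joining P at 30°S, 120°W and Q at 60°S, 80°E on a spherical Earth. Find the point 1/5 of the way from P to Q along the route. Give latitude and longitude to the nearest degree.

Convert each endpoint to a unit vector on the sphere (x = cos φ cos λ, y = cos φ sin λ, z = sin φ).
The central angle between the endpoints is δ = arccos(p₁·p₂) ≈ 1.545 rad (88.5°).
Interpolate at f = 1/5 with slerp weights a = sin((1−f)δ)/sin δ ≈ 0.945, b = sin(fδ)/sin δ ≈ 0.304.
p = a·p₁ + b·p₂ ≈ (-0.383, -0.559, -0.736); φ = arcsin(p_z) ≈ -47.37°, λ = atan2(p_y, p_x) ≈ -124.40°.

≈ 47°S, 124°W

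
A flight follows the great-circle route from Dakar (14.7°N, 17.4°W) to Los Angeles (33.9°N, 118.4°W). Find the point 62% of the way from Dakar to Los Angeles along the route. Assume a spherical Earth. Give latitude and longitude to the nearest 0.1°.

≈ (37.4°N, 75.9°W)

Convert each endpoint to a unit vector on the sphere (x = cos φ cos λ, y = cos φ sin λ, z = sin φ).
The central angle between the endpoints is δ = arccos(p₁·p₂) ≈ 1.582 rad (90.7°).
Interpolate at f = 0.62 with slerp weights a = sin((1−f)δ)/sin δ ≈ 0.566, b = sin(fδ)/sin δ ≈ 0.831.
p = a·p₁ + b·p₂ ≈ (0.194, -0.771, 0.607); φ = arcsin(p_z) ≈ 37.38°, λ = atan2(p_y, p_x) ≈ -75.86°.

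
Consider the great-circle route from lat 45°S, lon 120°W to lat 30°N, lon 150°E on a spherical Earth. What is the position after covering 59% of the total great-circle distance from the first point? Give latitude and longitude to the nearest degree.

≈ lat 3°S, lon 177°W

Convert each endpoint to a unit vector on the sphere (x = cos φ cos λ, y = cos φ sin λ, z = sin φ).
The central angle between the endpoints is δ = arccos(p₁·p₂) ≈ 1.932 rad (110.7°).
Interpolate at f = 0.59 with slerp weights a = sin((1−f)δ)/sin δ ≈ 0.761, b = sin(fδ)/sin δ ≈ 0.971.
p = a·p₁ + b·p₂ ≈ (-0.998, -0.045, -0.052); φ = arcsin(p_z) ≈ -3.01°, λ = atan2(p_y, p_x) ≈ -177.39°.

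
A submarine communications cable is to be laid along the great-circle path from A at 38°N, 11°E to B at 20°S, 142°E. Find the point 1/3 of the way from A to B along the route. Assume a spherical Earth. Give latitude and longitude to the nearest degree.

≈ 32°N, 66°E

Convert each endpoint to a unit vector on the sphere (x = cos φ cos λ, y = cos φ sin λ, z = sin φ).
The central angle between the endpoints is δ = arccos(p₁·p₂) ≈ 2.341 rad (134.1°).
Interpolate at f = 1/3 with slerp weights a = sin((1−f)δ)/sin δ ≈ 1.393, b = sin(fδ)/sin δ ≈ 0.980.
p = a·p₁ + b·p₂ ≈ (0.352, 0.777, 0.523); φ = arcsin(p_z) ≈ 31.50°, λ = atan2(p_y, p_x) ≈ 65.63°.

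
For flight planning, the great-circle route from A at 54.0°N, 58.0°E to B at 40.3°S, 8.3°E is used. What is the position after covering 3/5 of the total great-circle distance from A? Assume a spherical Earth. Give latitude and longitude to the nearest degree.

Convert each endpoint to a unit vector on the sphere (x = cos φ cos λ, y = cos φ sin λ, z = sin φ).
The central angle between the endpoints is δ = arccos(p₁·p₂) ≈ 1.806 rad (103.5°).
Interpolate at f = 3/5 with slerp weights a = sin((1−f)δ)/sin δ ≈ 0.680, b = sin(fδ)/sin δ ≈ 0.909.
p = a·p₁ + b·p₂ ≈ (0.898, 0.439, -0.038); φ = arcsin(p_z) ≈ -2.16°, λ = atan2(p_y, p_x) ≈ 26.06°.

≈ 2°S, 26°E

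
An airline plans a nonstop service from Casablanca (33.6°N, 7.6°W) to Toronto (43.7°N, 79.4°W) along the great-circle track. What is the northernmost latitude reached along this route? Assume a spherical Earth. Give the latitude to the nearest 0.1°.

≈ 45.9°N

The great circle lies in the plane with unit normal n̂ = (p₁ × p₂)/|p₁ × p₂|.
Here n̂_z ≈ -0.696; the vertex latitude is φ_max = arccos|n̂_z| ≈ 45.9°.
Check via Clairaut: cos φ_max = |cos φ₁| · sin C = cos(33.6°)·sin(56.7°) ≈ 0.696, again giving ≈ 45.9°.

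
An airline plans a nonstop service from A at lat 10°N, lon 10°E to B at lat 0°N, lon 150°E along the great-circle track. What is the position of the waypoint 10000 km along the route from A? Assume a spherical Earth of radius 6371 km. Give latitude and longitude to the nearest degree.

The haversine formula gives a central angle δ ≈ 2.426 rad (139.0°) between the endpoints. The total great-circle distance is δ·R ≈ 2.426 × 6371 ≈ 15453 km, so the target fraction is f = 10000/15453 ≈ 0.647.
Interpolate at f ≈ 0.647 with slerp weights a = sin((1−f)δ)/sin δ ≈ 1.150, b = sin(fδ)/sin δ ≈ 1.523.
p = a·p₁ + b·p₂ ≈ (-0.204, 0.958, 0.200); φ = arcsin(p_z) ≈ 11.52°, λ = atan2(p_y, p_x) ≈ 101.99°.

≈ lat 12°N, lon 102°E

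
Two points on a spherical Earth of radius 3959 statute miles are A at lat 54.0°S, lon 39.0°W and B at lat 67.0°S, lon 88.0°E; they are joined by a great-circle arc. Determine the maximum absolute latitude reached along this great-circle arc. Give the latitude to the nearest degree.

≈ 77°S

The great circle lies in the plane with unit normal n̂ = (p₁ × p₂)/|p₁ × p₂|.
Here n̂_z ≈ +0.231; the vertex latitude is φ_max = arccos|n̂_z| ≈ 76.7°.
Check via Clairaut: cos φ_max = |cos φ₁| · sin C = cos(54.0°)·sin(156.9°) ≈ 0.231, again giving ≈ 76.7°.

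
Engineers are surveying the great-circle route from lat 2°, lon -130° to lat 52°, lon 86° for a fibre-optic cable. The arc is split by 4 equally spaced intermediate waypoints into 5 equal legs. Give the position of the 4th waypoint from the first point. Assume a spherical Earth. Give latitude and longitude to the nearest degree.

≈ lat 65°, lon 125°

From cos δ = sin φ₁ sin φ₂ + cos φ₁ cos φ₂ cos Δλ, the central angle is δ ≈ 2.060 rad (118.1°).
Interpolate at f = 4/5 with slerp weights a = sin((1−f)δ)/sin δ ≈ 0.454, b = sin(fδ)/sin δ ≈ 1.130.
p = a·p₁ + b·p₂ ≈ (-0.243, 0.346, 0.906); φ = arcsin(p_z) ≈ 64.97°, λ = atan2(p_y, p_x) ≈ 125.05°.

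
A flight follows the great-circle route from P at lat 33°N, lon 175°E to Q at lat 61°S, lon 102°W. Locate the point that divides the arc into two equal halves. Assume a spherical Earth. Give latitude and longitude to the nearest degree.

From cos δ = sin φ₁ sin φ₂ + cos φ₁ cos φ₂ cos Δλ, the central angle is δ ≈ 2.012 rad (115.3°).
Interpolate at f = 1/2 with slerp weights a = sin((1−f)δ)/sin δ ≈ 0.934, b = sin(fδ)/sin δ ≈ 0.934.
p = a·p₁ + b·p₂ ≈ (-0.874, -0.375, -0.308); φ = arcsin(p_z) ≈ -17.95°, λ = atan2(p_y, p_x) ≈ -156.81°.

≈ lat 18°S, lon 157°W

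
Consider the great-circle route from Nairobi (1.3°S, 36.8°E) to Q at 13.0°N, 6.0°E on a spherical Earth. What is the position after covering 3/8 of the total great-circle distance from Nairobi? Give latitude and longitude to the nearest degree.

Write both endpoints as unit vectors p₁, p₂ with components (cos φ cos λ, cos φ sin λ, sin φ).
The central angle between the endpoints is δ = arccos(p₁·p₂) ≈ 0.589 rad (33.7°).
Interpolate at f = 3/8 with slerp weights a = sin((1−f)δ)/sin δ ≈ 0.648, b = sin(fδ)/sin δ ≈ 0.394.
p = a·p₁ + b·p₂ ≈ (0.901, 0.428, 0.074); φ = arcsin(p_z) ≈ 4.24°, λ = atan2(p_y, p_x) ≈ 25.42°.

≈ 4°N, 25°E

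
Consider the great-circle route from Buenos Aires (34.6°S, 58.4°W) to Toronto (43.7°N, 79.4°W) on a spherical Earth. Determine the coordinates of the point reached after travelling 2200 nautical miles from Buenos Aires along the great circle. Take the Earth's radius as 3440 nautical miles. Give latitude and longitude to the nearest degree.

The haversine formula gives a central angle δ ≈ 1.407 rad (80.6°) between the endpoints. The total great-circle distance is δ·R ≈ 1.407 × 3440 ≈ 4839 nmi, so the target fraction is f = 2200/4839 ≈ 0.455.
Interpolate at f ≈ 0.455 with slerp weights a = sin((1−f)δ)/sin δ ≈ 0.704, b = sin(fδ)/sin δ ≈ 0.605.
p = a·p₁ + b·p₂ ≈ (0.384, -0.923, 0.018); φ = arcsin(p_z) ≈ 1.05°, λ = atan2(p_y, p_x) ≈ -67.42°.

≈ 1°N, 67°W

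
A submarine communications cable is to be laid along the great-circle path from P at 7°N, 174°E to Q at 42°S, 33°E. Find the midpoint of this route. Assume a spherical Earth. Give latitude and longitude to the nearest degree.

Convert each endpoint to a unit vector on the sphere (x = cos φ cos λ, y = cos φ sin λ, z = sin φ).
The central angle between the endpoints is δ = arccos(p₁·p₂) ≈ 2.285 rad (130.9°).
Interpolate at f = 1/2 with slerp weights a = sin((1−f)δ)/sin δ ≈ 1.203, b = sin(fδ)/sin δ ≈ 1.203.
p = a·p₁ + b·p₂ ≈ (-0.438, 0.612, -0.659); φ = arcsin(p_z) ≈ -41.19°, λ = atan2(p_y, p_x) ≈ 125.59°.

≈ 41°S, 126°E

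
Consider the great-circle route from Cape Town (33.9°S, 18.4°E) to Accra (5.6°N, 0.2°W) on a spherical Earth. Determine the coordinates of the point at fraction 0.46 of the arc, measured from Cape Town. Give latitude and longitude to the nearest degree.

≈ (16°S, 9°E)

Write both endpoints as unit vectors p₁, p₂ with components (cos φ cos λ, cos φ sin λ, sin φ).
The central angle between the endpoints is δ = arccos(p₁·p₂) ≈ 0.755 rad (43.2°).
Interpolate at f = 0.46 with slerp weights a = sin((1−f)δ)/sin δ ≈ 0.579, b = sin(fδ)/sin δ ≈ 0.497.
p = a·p₁ + b·p₂ ≈ (0.950, 0.150, -0.274); φ = arcsin(p_z) ≈ -15.92°, λ = atan2(p_y, p_x) ≈ 8.96°.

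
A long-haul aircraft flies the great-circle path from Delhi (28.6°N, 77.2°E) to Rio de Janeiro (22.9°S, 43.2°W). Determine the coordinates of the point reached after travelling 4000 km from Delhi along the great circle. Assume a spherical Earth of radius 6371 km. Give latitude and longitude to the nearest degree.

≈ 18°N, 40°E

Convert each endpoint to a unit vector on the sphere (x = cos φ cos λ, y = cos φ sin λ, z = sin φ).
The central angle between the endpoints is δ = arccos(p₁·p₂) ≈ 2.209 rad (126.6°). The total great-circle distance is δ·R ≈ 2.209 × 6371 ≈ 14072 km, so the target fraction is f = 4000/14072 ≈ 0.284.
Interpolate at f ≈ 0.284 with slerp weights a = sin((1−f)δ)/sin δ ≈ 1.245, b = sin(fδ)/sin δ ≈ 0.731.
p = a·p₁ + b·p₂ ≈ (0.733, 0.605, 0.311); φ = arcsin(p_z) ≈ 18.14°, λ = atan2(p_y, p_x) ≈ 39.51°.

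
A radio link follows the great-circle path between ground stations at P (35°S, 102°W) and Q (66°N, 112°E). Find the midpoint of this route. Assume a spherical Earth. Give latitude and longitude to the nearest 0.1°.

Write both endpoints as unit vectors p₁, p₂ with components (cos φ cos λ, cos φ sin λ, sin φ).
The central angle between the endpoints is δ = arccos(p₁·p₂) ≈ 2.498 rad (143.1°).
Interpolate at f = 1/2 with slerp weights a = sin((1−f)δ)/sin δ ≈ 1.582, b = sin(fδ)/sin δ ≈ 1.582.
p = a·p₁ + b·p₂ ≈ (-0.510, -0.671, 0.538); φ = arcsin(p_z) ≈ 32.54°, λ = atan2(p_y, p_x) ≈ -127.26°.

≈ (32.5°N, 127.3°W)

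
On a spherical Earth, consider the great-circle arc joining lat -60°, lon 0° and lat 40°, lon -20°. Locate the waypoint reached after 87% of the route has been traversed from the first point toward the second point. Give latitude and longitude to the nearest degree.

From cos δ = sin φ₁ sin φ₂ + cos φ₁ cos φ₂ cos Δλ, the central angle is δ ≈ 1.769 rad (101.3°).
Interpolate at f = 0.87 with slerp weights a = sin((1−f)δ)/sin δ ≈ 0.232, b = sin(fδ)/sin δ ≈ 1.019.
p = a·p₁ + b·p₂ ≈ (0.850, -0.267, 0.454); φ = arcsin(p_z) ≈ 27.00°, λ = atan2(p_y, p_x) ≈ -17.44°.

≈ lat 27°, lon -17°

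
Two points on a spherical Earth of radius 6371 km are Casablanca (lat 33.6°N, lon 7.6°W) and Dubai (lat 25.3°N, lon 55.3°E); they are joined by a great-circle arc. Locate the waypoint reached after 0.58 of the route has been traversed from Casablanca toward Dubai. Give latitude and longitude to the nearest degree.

≈ lat 33°N, lon 30°E

From cos δ = sin φ₁ sin φ₂ + cos φ₁ cos φ₂ cos Δλ, the central angle is δ ≈ 0.953 rad (54.6°).
Interpolate at f = 0.58 with slerp weights a = sin((1−f)δ)/sin δ ≈ 0.478, b = sin(fδ)/sin δ ≈ 0.644.
p = a·p₁ + b·p₂ ≈ (0.726, 0.426, 0.540); φ = arcsin(p_z) ≈ 32.67°, λ = atan2(p_y, p_x) ≈ 30.40°.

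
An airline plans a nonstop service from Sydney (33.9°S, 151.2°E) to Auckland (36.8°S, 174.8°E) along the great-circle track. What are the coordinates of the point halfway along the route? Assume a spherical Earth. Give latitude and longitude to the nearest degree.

≈ 36°S, 163°E

Write both endpoints as unit vectors p₁, p₂ with components (cos φ cos λ, cos φ sin λ, sin φ).
The central angle between the endpoints is δ = arccos(p₁·p₂) ≈ 0.339 rad (19.4°).
Interpolate at f = 1/2 with slerp weights a = sin((1−f)δ)/sin δ ≈ 0.507, b = sin(fδ)/sin δ ≈ 0.507.
p = a·p₁ + b·p₂ ≈ (-0.773, 0.240, -0.587); φ = arcsin(p_z) ≈ -35.93°, λ = atan2(p_y, p_x) ≈ 162.79°.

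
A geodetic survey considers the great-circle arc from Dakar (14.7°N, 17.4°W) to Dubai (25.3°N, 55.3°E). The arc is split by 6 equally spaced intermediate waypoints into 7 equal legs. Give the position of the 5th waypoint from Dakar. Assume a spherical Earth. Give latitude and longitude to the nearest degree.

≈ 26°N, 34°E

Write both endpoints as unit vectors p₁, p₂ with components (cos φ cos λ, cos φ sin λ, sin φ).
The central angle between the endpoints is δ = arccos(p₁·p₂) ≈ 1.193 rad (68.4°).
Interpolate at f = 5/7 with slerp weights a = sin((1−f)δ)/sin δ ≈ 0.360, b = sin(fδ)/sin δ ≈ 0.810.
p = a·p₁ + b·p₂ ≈ (0.749, 0.498, 0.437); φ = arcsin(p_z) ≈ 25.94°, λ = atan2(p_y, p_x) ≈ 33.62°.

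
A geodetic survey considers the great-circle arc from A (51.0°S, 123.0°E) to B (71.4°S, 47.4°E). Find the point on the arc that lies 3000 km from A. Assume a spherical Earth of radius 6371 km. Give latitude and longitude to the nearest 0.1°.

Write both endpoints as unit vectors p₁, p₂ with components (cos φ cos λ, cos φ sin λ, sin φ).
The central angle between the endpoints is δ = arccos(p₁·p₂) ≈ 0.666 rad (38.1°). The total great-circle distance is δ·R ≈ 0.666 × 6371 ≈ 4241 km, so the target fraction is f = 3000/4241 ≈ 0.707.
Interpolate at f ≈ 0.707 with slerp weights a = sin((1−f)δ)/sin δ ≈ 0.313, b = sin(fδ)/sin δ ≈ 0.735.
p = a·p₁ + b·p₂ ≈ (0.051, 0.338, -0.940); φ = arcsin(p_z) ≈ -70.02°, λ = atan2(p_y, p_x) ≈ 81.39°.

≈ (70.0°S, 81.4°E)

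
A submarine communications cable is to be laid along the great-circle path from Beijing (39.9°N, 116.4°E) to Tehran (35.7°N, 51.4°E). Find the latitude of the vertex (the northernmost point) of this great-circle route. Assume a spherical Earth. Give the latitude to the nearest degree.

≈ 43°N

The great circle lies in the plane with unit normal n̂ = (p₁ × p₂)/|p₁ × p₂|.
Here n̂_z ≈ -0.733; the vertex latitude is φ_max = arccos|n̂_z| ≈ 42.9°.
Check via Clairaut: cos φ_max = |cos φ₁| · sin C = cos(39.9°)·sin(72.8°) ≈ 0.733, again giving ≈ 42.9°.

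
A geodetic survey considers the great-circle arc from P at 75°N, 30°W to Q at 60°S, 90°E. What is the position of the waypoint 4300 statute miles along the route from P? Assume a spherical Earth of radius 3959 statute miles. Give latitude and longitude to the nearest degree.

≈ 27°N, 54°E

The haversine formula gives a central angle δ ≈ 2.693 rad (154.3°) between the endpoints. The total great-circle distance is δ·R ≈ 2.693 × 3959 ≈ 10663 mi, so the target fraction is f = 4300/10663 ≈ 0.403.
Interpolate at f ≈ 0.403 with slerp weights a = sin((1−f)δ)/sin δ ≈ 2.306, b = sin(fδ)/sin δ ≈ 2.042.
p = a·p₁ + b·p₂ ≈ (0.517, 0.722, 0.459); φ = arcsin(p_z) ≈ 27.34°, λ = atan2(p_y, p_x) ≈ 54.42°.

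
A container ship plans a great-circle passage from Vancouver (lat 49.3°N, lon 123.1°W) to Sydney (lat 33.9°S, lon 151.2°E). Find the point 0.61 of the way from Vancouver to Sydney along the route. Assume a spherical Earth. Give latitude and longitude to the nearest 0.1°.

≈ lat 0.4°N, lon 179.6°W

The haversine formula gives a central angle δ ≈ 1.963 rad (112.5°) between the endpoints.
Interpolate at f = 0.61 with slerp weights a = sin((1−f)δ)/sin δ ≈ 0.750, b = sin(fδ)/sin δ ≈ 1.008.
p = a·p₁ + b·p₂ ≈ (-1.000, -0.007, 0.007); φ = arcsin(p_z) ≈ 0.37°, λ = atan2(p_y, p_x) ≈ -179.61°.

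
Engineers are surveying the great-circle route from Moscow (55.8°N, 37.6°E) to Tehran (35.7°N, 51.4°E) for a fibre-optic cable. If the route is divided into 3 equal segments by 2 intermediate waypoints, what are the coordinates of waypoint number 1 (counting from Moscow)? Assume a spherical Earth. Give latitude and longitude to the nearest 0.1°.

The haversine formula gives a central angle δ ≈ 0.387 rad (22.2°) between the endpoints.
Interpolate at f = 1/3 with slerp weights a = sin((1−f)δ)/sin δ ≈ 0.676, b = sin(fδ)/sin δ ≈ 0.341.
p = a·p₁ + b·p₂ ≈ (0.474, 0.448, 0.758); φ = arcsin(p_z) ≈ 49.29°, λ = atan2(p_y, p_x) ≈ 43.41°.

≈ 49.3°N, 43.4°E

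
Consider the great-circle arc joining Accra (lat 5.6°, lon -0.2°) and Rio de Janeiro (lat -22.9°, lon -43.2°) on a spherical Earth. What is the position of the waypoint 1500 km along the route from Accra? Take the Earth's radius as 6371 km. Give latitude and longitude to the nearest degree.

From cos δ = sin φ₁ sin φ₂ + cos φ₁ cos φ₂ cos Δλ, the central angle is δ ≈ 0.886 rad (50.8°). The total great-circle distance is δ·R ≈ 0.886 × 6371 ≈ 5645 km, so the target fraction is f = 1500/5645 ≈ 0.266.
Interpolate at f ≈ 0.266 with slerp weights a = sin((1−f)δ)/sin δ ≈ 0.782, b = sin(fδ)/sin δ ≈ 0.301.
p = a·p₁ + b·p₂ ≈ (0.980, -0.193, -0.041); φ = arcsin(p_z) ≈ -2.34°, λ = atan2(p_y, p_x) ≈ -11.12°.

≈ lat -2°, lon -11°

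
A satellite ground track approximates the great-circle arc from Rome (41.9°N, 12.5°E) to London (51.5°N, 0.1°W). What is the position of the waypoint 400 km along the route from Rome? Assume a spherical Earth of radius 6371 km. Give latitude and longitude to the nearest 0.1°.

≈ 44.7°N, 9.4°E

The haversine formula gives a central angle δ ≈ 0.225 rad (12.9°) between the endpoints. The total great-circle distance is δ·R ≈ 0.225 × 6371 ≈ 1432 km, so the target fraction is f = 400/1432 ≈ 0.279.
Interpolate at f ≈ 0.279 with slerp weights a = sin((1−f)δ)/sin δ ≈ 0.724, b = sin(fδ)/sin δ ≈ 0.281.
p = a·p₁ + b·p₂ ≈ (0.701, 0.116, 0.704); φ = arcsin(p_z) ≈ 44.71°, λ = atan2(p_y, p_x) ≈ 9.42°.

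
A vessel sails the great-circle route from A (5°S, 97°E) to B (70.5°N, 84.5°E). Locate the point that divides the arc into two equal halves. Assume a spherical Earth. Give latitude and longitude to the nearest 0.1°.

≈ (32.9°N, 93.9°E)

Write both endpoints as unit vectors p₁, p₂ with components (cos φ cos λ, cos φ sin λ, sin φ).
The central angle between the endpoints is δ = arccos(p₁·p₂) ≈ 1.326 rad (76.0°).
Interpolate at f = 1/2 with slerp weights a = sin((1−f)δ)/sin δ ≈ 0.634, b = sin(fδ)/sin δ ≈ 0.634.
p = a·p₁ + b·p₂ ≈ (-0.057, 0.838, 0.543); φ = arcsin(p_z) ≈ 32.87°, λ = atan2(p_y, p_x) ≈ 93.87°.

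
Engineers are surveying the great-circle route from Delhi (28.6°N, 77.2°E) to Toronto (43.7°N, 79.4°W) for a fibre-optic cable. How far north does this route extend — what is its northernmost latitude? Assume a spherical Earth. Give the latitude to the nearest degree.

The great circle lies in the plane with unit normal n̂ = (p₁ × p₂)/|p₁ × p₂|.
Here n̂_z ≈ -0.260; the vertex latitude is φ_max = arccos|n̂_z| ≈ 74.9°.
Check via Clairaut: cos φ_max = |cos φ₁| · sin C = cos(28.6°)·sin(17.3°) ≈ 0.260, again giving ≈ 74.9°.

≈ 75°N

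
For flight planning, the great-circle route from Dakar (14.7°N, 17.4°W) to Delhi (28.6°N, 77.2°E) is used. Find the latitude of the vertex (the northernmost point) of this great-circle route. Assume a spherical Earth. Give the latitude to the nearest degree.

The great circle lies in the plane with unit normal n̂ = (p₁ × p₂)/|p₁ × p₂|.
Here n̂_z ≈ +0.848; the vertex latitude is φ_max = arccos|n̂_z| ≈ 32.0°.

≈ 32°N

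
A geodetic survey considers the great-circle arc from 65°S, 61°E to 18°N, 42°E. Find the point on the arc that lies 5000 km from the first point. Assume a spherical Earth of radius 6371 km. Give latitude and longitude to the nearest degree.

≈ 21°S, 47°E

The haversine formula gives a central angle δ ≈ 1.471 rad (84.3°) between the endpoints. The total great-circle distance is δ·R ≈ 1.471 × 6371 ≈ 9370 km, so the target fraction is f = 5000/9370 ≈ 0.534.
Interpolate at f ≈ 0.534 with slerp weights a = sin((1−f)δ)/sin δ ≈ 0.637, b = sin(fδ)/sin δ ≈ 0.710.
p = a·p₁ + b·p₂ ≈ (0.632, 0.687, -0.357); φ = arcsin(p_z) ≈ -20.94°, λ = atan2(p_y, p_x) ≈ 47.38°.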